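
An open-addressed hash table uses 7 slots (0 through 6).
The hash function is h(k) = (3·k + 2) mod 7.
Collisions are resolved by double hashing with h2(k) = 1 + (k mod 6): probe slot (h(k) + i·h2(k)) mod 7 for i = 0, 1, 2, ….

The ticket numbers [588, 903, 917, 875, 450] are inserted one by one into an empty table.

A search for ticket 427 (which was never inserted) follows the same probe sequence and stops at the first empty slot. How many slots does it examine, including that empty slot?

2

588 hashes to 2; slot 2 is free → place at 2.
903 hashes to 2, h2=4; 2 taken → place at 6.
917 hashes to 2, h2=6; 2 taken → place at 1.
875 hashes to 2, h2=6; 2,1 taken → place at 0.
450 hashes to 1, h2=1; 1,2 taken → place at 3.
Table: [875, 917, 588, 450, -, -, 903]
Lookup 427: h=2, h2=2, probe 2,4 → slot 4 empty, not found.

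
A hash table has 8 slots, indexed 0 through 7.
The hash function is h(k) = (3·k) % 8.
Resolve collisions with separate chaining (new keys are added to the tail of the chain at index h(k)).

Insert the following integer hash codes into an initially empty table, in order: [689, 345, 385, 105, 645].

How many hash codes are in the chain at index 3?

Insert 689: h=3, bucket 3 empty -> new chain.
Insert 345: h=3, bucket 3 nonempty -> append to chain.
Insert 385: h=3, bucket 3 nonempty -> append to chain.
Insert 105: h=3, bucket 3 nonempty -> append to chain.
Insert 645: h=7, bucket 7 empty -> new chain.
Final buckets:
0: —
1: —
2: —
3: 689 -> 345 -> 385 -> 105
4: —
5: —
6: —
7: 645

4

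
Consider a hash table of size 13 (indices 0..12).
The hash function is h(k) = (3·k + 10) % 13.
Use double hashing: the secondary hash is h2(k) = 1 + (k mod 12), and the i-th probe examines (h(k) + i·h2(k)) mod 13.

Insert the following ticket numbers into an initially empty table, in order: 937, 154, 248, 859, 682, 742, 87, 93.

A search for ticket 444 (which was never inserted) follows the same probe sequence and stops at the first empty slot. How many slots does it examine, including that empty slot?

3

Insert 937: h=0, slot 0 empty -> index 0.
Insert 154: h=4, slot 4 empty -> index 4.
Insert 248: h=0, h2=9, slot 0 occupied -> index 9.
Insert 859: h=0, h2=8, slot 0 occupied -> index 8.
Insert 682: h=2, slot 2 empty -> index 2.
Insert 742: h=0, h2=11, slot 0 occupied -> index 11.
Insert 87: h=11, h2=4, slots 11,2 occupied -> index 6.
Insert 93: h=3, slot 3 empty -> index 3.
Table: [937, ∅, 682, 93, 154, ∅, 87, ∅, 859, 248, ∅, 742, ∅]
Lookup 444: h=3, h2=1, probe 3,4,5 → slot 5 empty, not found.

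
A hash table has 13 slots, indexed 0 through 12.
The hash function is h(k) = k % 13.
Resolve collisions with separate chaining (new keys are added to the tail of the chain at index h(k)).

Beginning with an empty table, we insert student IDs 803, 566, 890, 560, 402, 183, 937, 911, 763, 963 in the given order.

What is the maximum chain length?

Insert 803: h=10, bucket 10 empty → new chain.
Insert 566: h=7, bucket 7 empty → new chain.
Insert 890: h=6, bucket 6 empty → new chain.
Insert 560: h=1, bucket 1 empty → new chain.
Insert 402: h=12, bucket 12 empty → new chain.
Insert 183: h=1, bucket 1 nonempty → append to chain.
Insert 937: h=1, bucket 1 nonempty → append to chain.
Insert 911: h=1, bucket 1 nonempty → append to chain.
Insert 763: h=9, bucket 9 empty → new chain.
Insert 963: h=1, bucket 1 nonempty → append to chain.
Final buckets:
0: -
1: 560 -> 183 -> 937 -> 911 -> 963
2: -
3: -
4: -
5: -
6: 890
7: 566
8: -
9: 763
10: 803
11: -
12: 402

5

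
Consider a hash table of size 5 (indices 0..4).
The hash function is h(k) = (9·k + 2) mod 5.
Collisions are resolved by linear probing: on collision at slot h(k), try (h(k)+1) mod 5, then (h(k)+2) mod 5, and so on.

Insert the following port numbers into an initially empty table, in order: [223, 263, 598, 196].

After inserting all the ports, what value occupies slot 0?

223: h=4 => slot 4
263: h=4, probe 4,0 => slot 0
598: h=4, probe 4,0,1 => slot 1
196: h=1, probe 1,2 => slot 2
Table: [263, 598, 196, ∅, 223]

263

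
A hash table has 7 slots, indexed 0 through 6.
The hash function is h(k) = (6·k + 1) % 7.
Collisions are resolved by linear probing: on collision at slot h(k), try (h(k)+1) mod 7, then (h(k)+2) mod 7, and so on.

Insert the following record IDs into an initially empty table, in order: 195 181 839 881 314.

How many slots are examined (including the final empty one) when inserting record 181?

2

Insert 195: h=2, slot 2 empty -> index 2.
Insert 181: h=2, slot 2 occupied -> index 3.
Insert 839: h=2, slots 2,3 occupied -> index 4.
Insert 881: h=2, slots 2,3,4 occupied -> index 5.
Insert 314: h=2, slots 2,3,4,5 occupied -> index 6.
Table: [—, —, 195, 181, 839, 881, 314]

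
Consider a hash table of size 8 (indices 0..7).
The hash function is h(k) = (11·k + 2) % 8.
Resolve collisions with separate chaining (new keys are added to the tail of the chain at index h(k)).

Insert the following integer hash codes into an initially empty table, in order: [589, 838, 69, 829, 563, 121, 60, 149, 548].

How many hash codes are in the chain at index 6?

589 → bucket 1
838 → bucket 4
69 → bucket 1 (collision)
829 → bucket 1 (collision)
563 → bucket 3
121 → bucket 5
60 → bucket 6
149 → bucket 1 (collision)
548 → bucket 6 (collision)
Final buckets:
0: .
1: 589 -> 69 -> 829 -> 149
2: .
3: 563
4: 838
5: 121
6: 60 -> 548
7: .

2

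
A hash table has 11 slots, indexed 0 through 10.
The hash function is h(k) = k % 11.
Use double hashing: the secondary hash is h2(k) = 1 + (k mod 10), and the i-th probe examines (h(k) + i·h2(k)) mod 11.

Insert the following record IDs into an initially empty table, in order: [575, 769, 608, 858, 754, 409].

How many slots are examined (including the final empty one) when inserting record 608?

2

575: h=3 → slot 3
769: h=10 → slot 10
608: h=3, h2=9, probe 3,1 → slot 1
858: h=0 → slot 0
754: h=6 → slot 6
409: h=2 → slot 2
Table: [858, 608, 409, 575, ., ., 754, ., ., ., 769]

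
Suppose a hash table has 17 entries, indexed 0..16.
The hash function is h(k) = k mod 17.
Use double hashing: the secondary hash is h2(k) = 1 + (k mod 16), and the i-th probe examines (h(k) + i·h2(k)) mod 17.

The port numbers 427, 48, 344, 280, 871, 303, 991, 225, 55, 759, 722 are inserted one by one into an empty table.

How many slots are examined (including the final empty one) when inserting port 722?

4

427: h=2 => slot 2
48: h=14 => slot 14
344: h=4 => slot 4
280: h=8 => slot 8
871: h=4, h2=8, probe 4,12 => slot 12
303: h=14, h2=16, probe 14,13 => slot 13
991: h=5 => slot 5
225: h=4, h2=2, probe 4,6 => slot 6
55: h=4, h2=8, probe 4,12,3 => slot 3
759: h=11 => slot 11
722: h=8, h2=3, probe 8,11,14,0 => slot 0
Table: [722, ∅, 427, 55, 344, 991, 225, ∅, 280, ∅, ∅, 759, 871, 303, 48, ∅, ∅]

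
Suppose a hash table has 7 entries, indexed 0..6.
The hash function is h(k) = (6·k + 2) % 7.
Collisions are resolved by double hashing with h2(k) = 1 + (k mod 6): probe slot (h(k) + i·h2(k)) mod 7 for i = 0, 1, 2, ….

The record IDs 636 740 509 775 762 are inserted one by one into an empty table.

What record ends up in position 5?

636 hashes to 3; slot 3 is free -> place at 3.
740 hashes to 4; slot 4 is free -> place at 4.
509 hashes to 4, h2=6; 4,3 taken -> place at 2.
775 hashes to 4, h2=2; 4 taken -> place at 6.
762 hashes to 3, h2=1; 3,4 taken -> place at 5.
Table: [., ., 509, 636, 740, 762, 775]

762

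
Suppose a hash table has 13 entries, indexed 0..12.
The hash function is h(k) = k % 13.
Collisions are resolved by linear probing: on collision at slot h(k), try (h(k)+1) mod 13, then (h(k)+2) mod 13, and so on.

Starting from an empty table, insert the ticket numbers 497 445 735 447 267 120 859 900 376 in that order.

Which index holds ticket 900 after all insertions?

Insert 497: h=3, slot 3 empty → index 3.
Insert 445: h=3, slot 3 occupied → index 4.
Insert 735: h=7, slot 7 empty → index 7.
Insert 447: h=5, slot 5 empty → index 5.
Insert 267: h=7, slot 7 occupied → index 8.
Insert 120: h=3, slots 3,4,5 occupied → index 6.
Insert 859: h=1, slot 1 empty → index 1.
Insert 900: h=3, slots 3,4,5,6,7,8 occupied → index 9.
Insert 376: h=12, slot 12 empty → index 12.
Table: [_, 859, _, 497, 445, 447, 120, 735, 267, 900, _, _, 376]

9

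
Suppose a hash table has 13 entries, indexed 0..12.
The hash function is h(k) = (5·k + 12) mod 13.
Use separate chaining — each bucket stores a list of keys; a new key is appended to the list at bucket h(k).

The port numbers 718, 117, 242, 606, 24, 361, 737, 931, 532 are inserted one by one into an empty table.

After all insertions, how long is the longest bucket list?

3

718 → bucket 1
117 → bucket 12
242 → bucket 0
606 → bucket 0 (collision)
24 → bucket 2
361 → bucket 10
737 → bucket 5
931 → bucket 0 (collision)
532 → bucket 7
Final buckets:
0: 242 -> 606 -> 931
1: 718
2: 24
3: .
4: .
5: 737
6: .
7: 532
8: .
9: .
10: 361
11: .
12: 117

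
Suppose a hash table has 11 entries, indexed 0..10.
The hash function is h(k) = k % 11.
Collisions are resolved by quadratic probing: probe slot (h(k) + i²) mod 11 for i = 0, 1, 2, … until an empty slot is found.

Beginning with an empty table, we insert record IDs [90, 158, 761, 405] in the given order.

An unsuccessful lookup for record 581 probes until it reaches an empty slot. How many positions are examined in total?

2

Insert 90: h=2, slot 2 empty => index 2.
Insert 158: h=4, slot 4 empty => index 4.
Insert 761: h=2, slot 2 occupied => index 3.
Insert 405: h=9, slot 9 empty => index 9.
Table: [., ., 90, 761, 158, ., ., ., ., 405, .]
Lookup 581: h=9, probe 9,10 → slot 10 empty, not found.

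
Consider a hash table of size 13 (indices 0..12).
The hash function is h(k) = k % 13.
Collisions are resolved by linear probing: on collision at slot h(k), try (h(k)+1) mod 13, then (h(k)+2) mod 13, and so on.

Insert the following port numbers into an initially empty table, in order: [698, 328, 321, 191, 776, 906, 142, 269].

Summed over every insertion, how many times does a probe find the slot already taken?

18

698 hashes to 9; slot 9 is free → place at 9.
328 hashes to 3; slot 3 is free → place at 3.
321 hashes to 9; 9 taken → place at 10.
191 hashes to 9; 9,10 taken → place at 11.
776 hashes to 9; 9,10,11 taken → place at 12.
906 hashes to 9; 9,10,11,12 taken → place at 0.
142 hashes to 12; 12,0 taken → place at 1.
269 hashes to 9; 9,10,11,12,0,1 taken → place at 2.
Table: [906, 142, 269, 328, _, _, _, _, _, 698, 321, 191, 776]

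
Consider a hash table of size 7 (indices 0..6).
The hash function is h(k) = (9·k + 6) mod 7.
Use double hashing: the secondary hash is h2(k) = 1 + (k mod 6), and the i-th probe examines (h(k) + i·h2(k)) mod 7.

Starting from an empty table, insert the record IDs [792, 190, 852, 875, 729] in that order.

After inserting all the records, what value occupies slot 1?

Insert 792: h=1, slot 1 empty -> index 1.
Insert 190: h=1, h2=5, slot 1 occupied -> index 6.
Insert 852: h=2, slot 2 empty -> index 2.
Insert 875: h=6, h2=6, slot 6 occupied -> index 5.
Insert 729: h=1, h2=4, slots 1,5,2,6 occupied -> index 3.
Table: [∅, 792, 852, 729, ∅, 875, 190]

792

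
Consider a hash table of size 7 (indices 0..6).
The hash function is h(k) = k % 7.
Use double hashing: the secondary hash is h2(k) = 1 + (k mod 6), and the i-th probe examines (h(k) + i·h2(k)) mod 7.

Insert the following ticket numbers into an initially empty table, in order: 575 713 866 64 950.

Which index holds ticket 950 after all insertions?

0

575: h=1 => slot 1
713: h=6 => slot 6
866: h=5 => slot 5
64: h=1, h2=5, probe 1,6,4 => slot 4
950: h=5, h2=3, probe 5,1,4,0 => slot 0
Table: [950, 575, ., ., 64, 866, 713]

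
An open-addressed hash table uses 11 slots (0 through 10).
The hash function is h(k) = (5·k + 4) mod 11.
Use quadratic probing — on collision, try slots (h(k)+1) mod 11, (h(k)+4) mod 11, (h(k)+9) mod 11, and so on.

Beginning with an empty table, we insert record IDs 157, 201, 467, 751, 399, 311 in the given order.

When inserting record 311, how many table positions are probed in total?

5

157 hashes to 8; slot 8 is free → place at 8.
201 hashes to 8; 8 taken → place at 9.
467 hashes to 7; slot 7 is free → place at 7.
751 hashes to 8; 8,9 taken → place at 1.
399 hashes to 8; 8,9,1 taken → place at 6.
311 hashes to 8; 8,9,1,6 taken → place at 2.
Table: [-, 751, 311, -, -, -, 399, 467, 157, 201, -]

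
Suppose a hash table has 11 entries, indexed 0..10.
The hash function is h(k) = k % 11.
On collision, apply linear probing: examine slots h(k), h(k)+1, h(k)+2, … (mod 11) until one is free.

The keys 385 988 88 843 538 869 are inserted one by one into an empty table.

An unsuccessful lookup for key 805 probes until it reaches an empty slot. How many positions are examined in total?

385 hashes to 0; slot 0 is free → place at 0.
988 hashes to 9; slot 9 is free → place at 9.
88 hashes to 0; 0 taken → place at 1.
843 hashes to 7; slot 7 is free → place at 7.
538 hashes to 10; slot 10 is free → place at 10.
869 hashes to 0; 0,1 taken → place at 2.
Table: [385, 88, 869, ., ., ., ., 843, ., 988, 538]
Lookup 805: h=2, probe 2,3 → slot 3 empty, not found.

2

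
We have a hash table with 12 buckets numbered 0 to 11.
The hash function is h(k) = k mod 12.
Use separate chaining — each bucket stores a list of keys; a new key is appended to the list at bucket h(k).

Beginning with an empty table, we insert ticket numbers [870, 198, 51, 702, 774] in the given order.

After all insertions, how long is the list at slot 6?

4

Insert 870: h=6, bucket 6 empty → new chain.
Insert 198: h=6, bucket 6 nonempty → append to chain.
Insert 51: h=3, bucket 3 empty → new chain.
Insert 702: h=6, bucket 6 nonempty → append to chain.
Insert 774: h=6, bucket 6 nonempty → append to chain.
Final buckets:
0: .
1: .
2: .
3: 51
4: .
5: .
6: 870 -> 198 -> 702 -> 774
7: .
8: .
9: .
10: .
11: .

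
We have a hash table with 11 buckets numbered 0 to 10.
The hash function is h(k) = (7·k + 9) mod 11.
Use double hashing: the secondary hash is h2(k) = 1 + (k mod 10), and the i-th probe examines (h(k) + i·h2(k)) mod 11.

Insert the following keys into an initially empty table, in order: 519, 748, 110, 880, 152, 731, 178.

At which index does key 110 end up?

10

519 hashes to 1; slot 1 is free → place at 1.
748 hashes to 9; slot 9 is free → place at 9.
110 hashes to 9, h2=1; 9 taken → place at 10.
880 hashes to 9, h2=1; 9,10 taken → place at 0.
152 hashes to 6; slot 6 is free → place at 6.
731 hashes to 0, h2=2; 0 taken → place at 2.
178 hashes to 1, h2=9; 1,10 taken → place at 8.
Table: [880, 519, 731, _, _, _, 152, _, 178, 748, 110]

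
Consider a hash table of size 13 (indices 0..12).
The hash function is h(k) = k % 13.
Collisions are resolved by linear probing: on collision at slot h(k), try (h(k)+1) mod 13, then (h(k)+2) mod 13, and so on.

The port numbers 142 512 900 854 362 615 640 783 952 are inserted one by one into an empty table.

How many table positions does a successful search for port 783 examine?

142: h=12 -> slot 12
512: h=5 -> slot 5
900: h=3 -> slot 3
854: h=9 -> slot 9
362: h=11 -> slot 11
615: h=4 -> slot 4
640: h=3, probe 3,4,5,6 -> slot 6
783: h=3, probe 3,4,5,6,7 -> slot 7
952: h=3, probe 3,4,5,6,7,8 -> slot 8
Table: [—, —, —, 900, 615, 512, 640, 783, 952, 854, —, 362, 142]
Lookup 783: h=3, probe 3,4,5,6,7 → found at 7.

5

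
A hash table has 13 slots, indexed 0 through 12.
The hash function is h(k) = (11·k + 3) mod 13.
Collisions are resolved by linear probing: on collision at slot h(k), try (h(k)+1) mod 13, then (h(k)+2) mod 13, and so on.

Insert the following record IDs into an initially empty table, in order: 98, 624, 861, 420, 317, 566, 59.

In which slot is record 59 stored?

5

98 hashes to 2; slot 2 is free → place at 2.
624 hashes to 3; slot 3 is free → place at 3.
861 hashes to 10; slot 10 is free → place at 10.
420 hashes to 8; slot 8 is free → place at 8.
317 hashes to 6; slot 6 is free → place at 6.
566 hashes to 2; 2,3 taken → place at 4.
59 hashes to 2; 2,3,4 taken → place at 5.
Table: [∅, ∅, 98, 624, 566, 59, 317, ∅, 420, ∅, 861, ∅, ∅]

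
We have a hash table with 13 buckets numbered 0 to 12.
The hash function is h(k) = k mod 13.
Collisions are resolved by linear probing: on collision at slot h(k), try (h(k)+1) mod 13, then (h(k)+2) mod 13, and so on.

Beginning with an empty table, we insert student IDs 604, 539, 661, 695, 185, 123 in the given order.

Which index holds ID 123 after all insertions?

9

604 hashes to 6; slot 6 is free => place at 6.
539 hashes to 6; 6 taken => place at 7.
661 hashes to 11; slot 11 is free => place at 11.
695 hashes to 6; 6,7 taken => place at 8.
185 hashes to 3; slot 3 is free => place at 3.
123 hashes to 6; 6,7,8 taken => place at 9.
Table: [—, —, —, 185, —, —, 604, 539, 695, 123, —, 661, —]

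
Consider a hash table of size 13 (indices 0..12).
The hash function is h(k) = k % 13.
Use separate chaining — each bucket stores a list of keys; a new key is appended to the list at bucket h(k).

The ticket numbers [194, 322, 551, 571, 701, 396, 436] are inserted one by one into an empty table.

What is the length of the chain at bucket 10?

1

Insert 194: h=12, bucket 12 empty -> new chain.
Insert 322: h=10, bucket 10 empty -> new chain.
Insert 551: h=5, bucket 5 empty -> new chain.
Insert 571: h=12, bucket 12 nonempty -> append to chain.
Insert 701: h=12, bucket 12 nonempty -> append to chain.
Insert 396: h=6, bucket 6 empty -> new chain.
Insert 436: h=7, bucket 7 empty -> new chain.
Final buckets:
0: .
1: .
2: .
3: .
4: .
5: 551
6: 396
7: 436
8: .
9: .
10: 322
11: .
12: 194 -> 571 -> 701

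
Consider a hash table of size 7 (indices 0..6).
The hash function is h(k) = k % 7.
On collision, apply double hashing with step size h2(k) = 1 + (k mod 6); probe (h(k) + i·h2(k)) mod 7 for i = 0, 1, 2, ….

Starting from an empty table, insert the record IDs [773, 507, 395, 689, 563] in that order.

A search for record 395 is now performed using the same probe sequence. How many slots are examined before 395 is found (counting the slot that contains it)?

Insert 773: h=3, slot 3 empty => index 3.
Insert 507: h=3, h2=4, slot 3 occupied => index 0.
Insert 395: h=3, h2=6, slot 3 occupied => index 2.
Insert 689: h=3, h2=6, slots 3,2 occupied => index 1.
Insert 563: h=3, h2=6, slots 3,2,1,0 occupied => index 6.
Table: [507, 689, 395, 773, —, —, 563]
Lookup 395: h=3, h2=6, probe 3,2 → found at 2.

2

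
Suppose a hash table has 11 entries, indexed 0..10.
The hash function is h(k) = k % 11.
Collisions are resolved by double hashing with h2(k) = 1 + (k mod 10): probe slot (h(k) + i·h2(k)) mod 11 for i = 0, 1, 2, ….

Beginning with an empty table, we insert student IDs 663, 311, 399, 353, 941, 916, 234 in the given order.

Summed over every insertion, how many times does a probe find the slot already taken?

4

663: h=3 -> slot 3
311: h=3, h2=2, probe 3,5 -> slot 5
399: h=3, h2=10, probe 3,2 -> slot 2
353: h=1 -> slot 1
941: h=6 -> slot 6
916: h=3, h2=7, probe 3,10 -> slot 10
234: h=3, h2=5, probe 3,8 -> slot 8
Table: [∅, 353, 399, 663, ∅, 311, 941, ∅, 234, ∅, 916]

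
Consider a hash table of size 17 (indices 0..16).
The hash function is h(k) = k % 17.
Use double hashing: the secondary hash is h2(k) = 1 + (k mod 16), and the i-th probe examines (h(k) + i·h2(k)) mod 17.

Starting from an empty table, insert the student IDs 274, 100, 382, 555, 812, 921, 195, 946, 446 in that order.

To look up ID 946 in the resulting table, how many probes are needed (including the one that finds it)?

Insert 274: h=2, slot 2 empty => index 2.
Insert 100: h=15, slot 15 empty => index 15.
Insert 382: h=8, slot 8 empty => index 8.
Insert 555: h=11, slot 11 empty => index 11.
Insert 812: h=13, slot 13 empty => index 13.
Insert 921: h=3, slot 3 empty => index 3.
Insert 195: h=8, h2=4, slot 8 occupied => index 12.
Insert 946: h=11, h2=3, slot 11 occupied => index 14.
Insert 446: h=4, slot 4 empty => index 4.
Table: [∅, ∅, 274, 921, 446, ∅, ∅, ∅, 382, ∅, ∅, 555, 195, 812, 946, 100, ∅]
Lookup 946: h=11, h2=3, probe 11,14 → found at 14.

2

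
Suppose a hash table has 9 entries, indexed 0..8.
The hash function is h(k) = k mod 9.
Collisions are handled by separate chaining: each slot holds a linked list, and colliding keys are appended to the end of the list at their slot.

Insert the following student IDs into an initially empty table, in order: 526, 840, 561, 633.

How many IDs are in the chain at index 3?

Insert 526: h=4, bucket 4 empty → new chain.
Insert 840: h=3, bucket 3 empty → new chain.
Insert 561: h=3, bucket 3 nonempty → append to chain.
Insert 633: h=3, bucket 3 nonempty → append to chain.
Final buckets:
0: .
1: .
2: .
3: 840 -> 561 -> 633
4: 526
5: .
6: .
7: .
8: .

3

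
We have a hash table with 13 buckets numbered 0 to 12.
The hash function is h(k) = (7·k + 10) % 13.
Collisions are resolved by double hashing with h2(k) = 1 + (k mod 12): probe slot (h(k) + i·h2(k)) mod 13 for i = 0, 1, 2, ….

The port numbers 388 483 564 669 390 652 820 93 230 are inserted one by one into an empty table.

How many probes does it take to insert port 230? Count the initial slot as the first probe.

388 hashes to 9; slot 9 is free -> place at 9.
483 hashes to 11; slot 11 is free -> place at 11.
564 hashes to 6; slot 6 is free -> place at 6.
669 hashes to 0; slot 0 is free -> place at 0.
390 hashes to 10; slot 10 is free -> place at 10.
652 hashes to 11, h2=5; 11 taken -> place at 3.
820 hashes to 4; slot 4 is free -> place at 4.
93 hashes to 11, h2=10; 11 taken -> place at 8.
230 hashes to 8, h2=3; 8,11 taken -> place at 1.
Table: [669, 230, —, 652, 820, —, 564, —, 93, 388, 390, 483, —]

3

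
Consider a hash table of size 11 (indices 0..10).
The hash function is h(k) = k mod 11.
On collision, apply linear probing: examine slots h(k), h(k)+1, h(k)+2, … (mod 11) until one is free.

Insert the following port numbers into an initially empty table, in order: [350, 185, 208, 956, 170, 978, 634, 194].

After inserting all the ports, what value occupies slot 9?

350: h=9 → slot 9
185: h=9, probe 9,10 → slot 10
208: h=10, probe 10,0 → slot 0
956: h=10, probe 10,0,1 → slot 1
170: h=5 → slot 5
978: h=10, probe 10,0,1,2 → slot 2
634: h=7 → slot 7
194: h=7, probe 7,8 → slot 8
Table: [208, 956, 978, -, -, 170, -, 634, 194, 350, 185]

350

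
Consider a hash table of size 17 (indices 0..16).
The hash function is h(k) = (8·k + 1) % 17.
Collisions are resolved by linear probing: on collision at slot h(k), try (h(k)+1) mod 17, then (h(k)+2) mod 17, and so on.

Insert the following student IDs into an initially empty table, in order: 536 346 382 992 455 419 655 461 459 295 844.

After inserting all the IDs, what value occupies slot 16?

992

Insert 536: h=5, slot 5 empty → index 5.
Insert 346: h=15, slot 15 empty → index 15.
Insert 382: h=14, slot 14 empty → index 14.
Insert 992: h=15, slot 15 occupied → index 16.
Insert 455: h=3, slot 3 empty → index 3.
Insert 419: h=4, slot 4 empty → index 4.
Insert 655: h=5, slot 5 occupied → index 6.
Insert 461: h=0, slot 0 empty → index 0.
Insert 459: h=1, slot 1 empty → index 1.
Insert 295: h=15, slots 15,16,0,1 occupied → index 2.
Insert 844: h=4, slots 4,5,6 occupied → index 7.
Table: [461, 459, 295, 455, 419, 536, 655, 844, ∅, ∅, ∅, ∅, ∅, ∅, 382, 346, 992]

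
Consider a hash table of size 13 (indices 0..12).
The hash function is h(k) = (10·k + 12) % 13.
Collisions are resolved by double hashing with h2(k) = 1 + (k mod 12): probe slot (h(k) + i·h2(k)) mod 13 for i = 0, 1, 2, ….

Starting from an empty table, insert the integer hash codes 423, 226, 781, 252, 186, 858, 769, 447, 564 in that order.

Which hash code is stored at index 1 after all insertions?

447

Insert 423: h=4, slot 4 empty -> index 4.
Insert 226: h=10, slot 10 empty -> index 10.
Insert 781: h=9, slot 9 empty -> index 9.
Insert 252: h=10, h2=1, slot 10 occupied -> index 11.
Insert 186: h=0, slot 0 empty -> index 0.
Insert 858: h=12, slot 12 empty -> index 12.
Insert 769: h=6, slot 6 empty -> index 6.
Insert 447: h=10, h2=4, slot 10 occupied -> index 1.
Insert 564: h=10, h2=1, slots 10,11,12,0,1 occupied -> index 2.
Table: [186, 447, 564, _, 423, _, 769, _, _, 781, 226, 252, 858]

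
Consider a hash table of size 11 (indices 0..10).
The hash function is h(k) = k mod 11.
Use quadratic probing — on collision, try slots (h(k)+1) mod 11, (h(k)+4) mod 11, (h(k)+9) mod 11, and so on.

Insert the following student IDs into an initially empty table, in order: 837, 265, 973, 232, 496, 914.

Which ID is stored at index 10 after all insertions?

837: h=1 -> slot 1
265: h=1, probe 1,2 -> slot 2
973: h=5 -> slot 5
232: h=1, probe 1,2,5,10 -> slot 10
496: h=1, probe 1,2,5,10,6 -> slot 6
914: h=1, probe 1,2,5,10,6,4 -> slot 4
Table: [., 837, 265, ., 914, 973, 496, ., ., ., 232]

232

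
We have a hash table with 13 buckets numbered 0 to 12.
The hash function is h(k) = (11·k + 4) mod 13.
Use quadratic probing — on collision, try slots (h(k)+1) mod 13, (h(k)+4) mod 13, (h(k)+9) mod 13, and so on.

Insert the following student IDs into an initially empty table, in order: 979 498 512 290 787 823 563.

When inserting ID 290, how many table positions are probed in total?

Insert 979: h=9, slot 9 empty => index 9.
Insert 498: h=9, slot 9 occupied => index 10.
Insert 512: h=7, slot 7 empty => index 7.
Insert 290: h=9, slots 9,10 occupied => index 0.
Insert 787: h=3, slot 3 empty => index 3.
Insert 823: h=9, slots 9,10,0 occupied => index 5.
Insert 563: h=9, slots 9,10,0,5 occupied => index 12.
Table: [290, ∅, ∅, 787, ∅, 823, ∅, 512, ∅, 979, 498, ∅, 563]

3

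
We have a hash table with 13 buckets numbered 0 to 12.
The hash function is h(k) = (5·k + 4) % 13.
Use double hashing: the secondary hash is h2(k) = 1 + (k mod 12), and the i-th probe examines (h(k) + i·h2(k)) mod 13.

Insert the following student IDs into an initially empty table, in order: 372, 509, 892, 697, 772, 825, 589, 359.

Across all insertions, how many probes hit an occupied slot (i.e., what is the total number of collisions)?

3

372: h=5 => slot 5
509: h=1 => slot 1
892: h=5, h2=5, probe 5,10 => slot 10
697: h=5, h2=2, probe 5,7 => slot 7
772: h=3 => slot 3
825: h=8 => slot 8
589: h=11 => slot 11
359: h=5, h2=12, probe 5,4 => slot 4
Table: [∅, 509, ∅, 772, 359, 372, ∅, 697, 825, ∅, 892, 589, ∅]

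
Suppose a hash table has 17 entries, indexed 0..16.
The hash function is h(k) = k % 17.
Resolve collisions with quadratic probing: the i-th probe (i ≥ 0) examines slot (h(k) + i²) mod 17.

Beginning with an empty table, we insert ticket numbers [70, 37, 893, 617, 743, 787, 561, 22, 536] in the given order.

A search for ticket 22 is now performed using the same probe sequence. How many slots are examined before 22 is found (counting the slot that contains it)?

4

70 hashes to 2; slot 2 is free -> place at 2.
37 hashes to 3; slot 3 is free -> place at 3.
893 hashes to 9; slot 9 is free -> place at 9.
617 hashes to 5; slot 5 is free -> place at 5.
743 hashes to 12; slot 12 is free -> place at 12.
787 hashes to 5; 5 taken -> place at 6.
561 hashes to 0; slot 0 is free -> place at 0.
22 hashes to 5; 5,6,9 taken -> place at 14.
536 hashes to 9; 9 taken -> place at 10.
Table: [561, _, 70, 37, _, 617, 787, _, _, 893, 536, _, 743, _, 22, _, _]
Lookup 22: h=5, probe 5,6,9,14 → found at 14.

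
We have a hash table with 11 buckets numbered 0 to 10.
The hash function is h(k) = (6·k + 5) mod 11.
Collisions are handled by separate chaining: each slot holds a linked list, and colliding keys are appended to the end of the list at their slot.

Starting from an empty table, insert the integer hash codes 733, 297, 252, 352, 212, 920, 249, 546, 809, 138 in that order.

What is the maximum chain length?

4

Insert 733: h=3, bucket 3 empty → new chain.
Insert 297: h=5, bucket 5 empty → new chain.
Insert 252: h=10, bucket 10 empty → new chain.
Insert 352: h=5, bucket 5 nonempty → append to chain.
Insert 212: h=1, bucket 1 empty → new chain.
Insert 920: h=3, bucket 3 nonempty → append to chain.
Insert 249: h=3, bucket 3 nonempty → append to chain.
Insert 546: h=3, bucket 3 nonempty → append to chain.
Insert 809: h=8, bucket 8 empty → new chain.
Insert 138: h=8, bucket 8 nonempty → append to chain.
Final buckets:
0: _
1: 212
2: _
3: 733 -> 920 -> 249 -> 546
4: _
5: 297 -> 352
6: _
7: _
8: 809 -> 138
9: _
10: 252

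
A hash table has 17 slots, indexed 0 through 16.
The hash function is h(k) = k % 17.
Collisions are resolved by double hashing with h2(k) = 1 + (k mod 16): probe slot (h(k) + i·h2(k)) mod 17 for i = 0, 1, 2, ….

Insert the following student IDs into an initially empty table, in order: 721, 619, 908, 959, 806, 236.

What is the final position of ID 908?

Insert 721: h=7, slot 7 empty -> index 7.
Insert 619: h=7, h2=12, slot 7 occupied -> index 2.
Insert 908: h=7, h2=13, slot 7 occupied -> index 3.
Insert 959: h=7, h2=16, slot 7 occupied -> index 6.
Insert 806: h=7, h2=7, slot 7 occupied -> index 14.
Insert 236: h=15, slot 15 empty -> index 15.
Table: [∅, ∅, 619, 908, ∅, ∅, 959, 721, ∅, ∅, ∅, ∅, ∅, ∅, 806, 236, ∅]

3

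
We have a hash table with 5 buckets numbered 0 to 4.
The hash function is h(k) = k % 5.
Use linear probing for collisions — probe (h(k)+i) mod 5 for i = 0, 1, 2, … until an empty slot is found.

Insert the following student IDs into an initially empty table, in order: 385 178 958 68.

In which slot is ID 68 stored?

385 hashes to 0; slot 0 is free -> place at 0.
178 hashes to 3; slot 3 is free -> place at 3.
958 hashes to 3; 3 taken -> place at 4.
68 hashes to 3; 3,4,0 taken -> place at 1.
Table: [385, 68, ., 178, 958]

1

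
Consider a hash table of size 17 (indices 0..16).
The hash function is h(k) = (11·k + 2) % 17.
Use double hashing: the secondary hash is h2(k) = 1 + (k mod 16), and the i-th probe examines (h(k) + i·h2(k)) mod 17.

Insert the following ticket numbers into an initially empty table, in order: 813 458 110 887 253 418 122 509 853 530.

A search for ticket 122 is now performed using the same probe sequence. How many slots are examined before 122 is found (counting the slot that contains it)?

813: h=3 -> slot 3
458: h=8 -> slot 8
110: h=5 -> slot 5
887: h=1 -> slot 1
253: h=14 -> slot 14
418: h=10 -> slot 10
122: h=1, h2=11, probe 1,12 -> slot 12
509: h=8, h2=14, probe 8,5,2 -> slot 2
853: h=1, h2=6, probe 1,7 -> slot 7
530: h=1, h2=3, probe 1,4 -> slot 4
Table: [∅, 887, 509, 813, 530, 110, ∅, 853, 458, ∅, 418, ∅, 122, ∅, 253, ∅, ∅]
Lookup 122: h=1, h2=11, probe 1,12 → found at 12.

2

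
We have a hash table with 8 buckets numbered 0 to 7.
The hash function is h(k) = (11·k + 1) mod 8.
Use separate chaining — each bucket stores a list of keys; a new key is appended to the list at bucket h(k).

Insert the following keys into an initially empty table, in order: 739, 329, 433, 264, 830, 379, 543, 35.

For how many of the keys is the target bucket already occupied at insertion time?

Insert 739: h=2, bucket 2 empty → new chain.
Insert 329: h=4, bucket 4 empty → new chain.
Insert 433: h=4, bucket 4 nonempty → append to chain.
Insert 264: h=1, bucket 1 empty → new chain.
Insert 830: h=3, bucket 3 empty → new chain.
Insert 379: h=2, bucket 2 nonempty → append to chain.
Insert 543: h=6, bucket 6 empty → new chain.
Insert 35: h=2, bucket 2 nonempty → append to chain.
Final buckets:
0: ∅
1: 264
2: 739 -> 379 -> 35
3: 830
4: 329 -> 433
5: ∅
6: 543
7: ∅

3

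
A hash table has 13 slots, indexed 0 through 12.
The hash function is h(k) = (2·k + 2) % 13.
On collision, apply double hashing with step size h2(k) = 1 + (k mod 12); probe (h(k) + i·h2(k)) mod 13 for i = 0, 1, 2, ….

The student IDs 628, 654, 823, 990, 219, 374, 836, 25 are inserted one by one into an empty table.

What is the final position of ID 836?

2

Insert 628: h=10, slot 10 empty → index 10.
Insert 654: h=10, h2=7, slot 10 occupied → index 4.
Insert 823: h=10, h2=8, slot 10 occupied → index 5.
Insert 990: h=6, slot 6 empty → index 6.
Insert 219: h=11, slot 11 empty → index 11.
Insert 374: h=9, slot 9 empty → index 9.
Insert 836: h=10, h2=9, slots 10,6 occupied → index 2.
Insert 25: h=0, slot 0 empty → index 0.
Table: [25, _, 836, _, 654, 823, 990, _, _, 374, 628, 219, _]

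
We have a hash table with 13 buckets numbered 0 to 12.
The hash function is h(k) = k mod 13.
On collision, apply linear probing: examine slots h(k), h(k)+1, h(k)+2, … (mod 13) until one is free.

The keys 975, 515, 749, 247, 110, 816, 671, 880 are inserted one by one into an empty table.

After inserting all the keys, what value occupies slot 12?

Insert 975: h=0, slot 0 empty -> index 0.
Insert 515: h=8, slot 8 empty -> index 8.
Insert 749: h=8, slot 8 occupied -> index 9.
Insert 247: h=0, slot 0 occupied -> index 1.
Insert 110: h=6, slot 6 empty -> index 6.
Insert 816: h=10, slot 10 empty -> index 10.
Insert 671: h=8, slots 8,9,10 occupied -> index 11.
Insert 880: h=9, slots 9,10,11 occupied -> index 12.
Table: [975, 247, _, _, _, _, 110, _, 515, 749, 816, 671, 880]

880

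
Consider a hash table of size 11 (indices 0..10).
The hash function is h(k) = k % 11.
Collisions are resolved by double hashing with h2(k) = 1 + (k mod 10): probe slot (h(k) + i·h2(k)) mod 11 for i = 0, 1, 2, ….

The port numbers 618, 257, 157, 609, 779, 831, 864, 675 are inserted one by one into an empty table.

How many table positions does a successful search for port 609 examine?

4

618: h=2 → slot 2
257: h=4 → slot 4
157: h=3 → slot 3
609: h=4, h2=10, probe 4,3,2,1 → slot 1
779: h=9 → slot 9
831: h=6 → slot 6
864: h=6, h2=5, probe 6,0 → slot 0
675: h=4, h2=6, probe 4,10 → slot 10
Table: [864, 609, 618, 157, 257, ∅, 831, ∅, ∅, 779, 675]
Lookup 609: h=4, h2=10, probe 4,3,2,1 → found at 1.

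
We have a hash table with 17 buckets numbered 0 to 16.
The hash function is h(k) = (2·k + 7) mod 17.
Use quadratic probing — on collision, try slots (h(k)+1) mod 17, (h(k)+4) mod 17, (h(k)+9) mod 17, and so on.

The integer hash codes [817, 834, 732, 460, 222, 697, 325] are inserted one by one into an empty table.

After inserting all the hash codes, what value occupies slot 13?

817: h=9 → slot 9
834: h=9, probe 9,10 → slot 10
732: h=9, probe 9,10,13 → slot 13
460: h=9, probe 9,10,13,1 → slot 1
222: h=9, probe 9,10,13,1,8 → slot 8
697: h=7 → slot 7
325: h=11 → slot 11
Table: [∅, 460, ∅, ∅, ∅, ∅, ∅, 697, 222, 817, 834, 325, ∅, 732, ∅, ∅, ∅]

732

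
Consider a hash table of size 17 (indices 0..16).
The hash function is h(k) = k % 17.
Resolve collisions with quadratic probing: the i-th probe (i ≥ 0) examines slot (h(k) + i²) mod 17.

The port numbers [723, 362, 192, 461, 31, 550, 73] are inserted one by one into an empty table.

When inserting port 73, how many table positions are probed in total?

723 hashes to 9; slot 9 is free => place at 9.
362 hashes to 5; slot 5 is free => place at 5.
192 hashes to 5; 5 taken => place at 6.
461 hashes to 2; slot 2 is free => place at 2.
31 hashes to 14; slot 14 is free => place at 14.
550 hashes to 6; 6 taken => place at 7.
73 hashes to 5; 5,6,9,14 taken => place at 4.
Table: [-, -, 461, -, 73, 362, 192, 550, -, 723, -, -, -, -, 31, -, -]

5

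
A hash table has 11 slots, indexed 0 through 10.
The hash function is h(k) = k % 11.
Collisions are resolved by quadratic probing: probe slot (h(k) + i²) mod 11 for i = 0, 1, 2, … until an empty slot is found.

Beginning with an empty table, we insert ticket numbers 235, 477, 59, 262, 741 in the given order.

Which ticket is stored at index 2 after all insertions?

741

235: h=4 => slot 4
477: h=4, probe 4,5 => slot 5
59: h=4, probe 4,5,8 => slot 8
262: h=9 => slot 9
741: h=4, probe 4,5,8,2 => slot 2
Table: [—, —, 741, —, 235, 477, —, —, 59, 262, —]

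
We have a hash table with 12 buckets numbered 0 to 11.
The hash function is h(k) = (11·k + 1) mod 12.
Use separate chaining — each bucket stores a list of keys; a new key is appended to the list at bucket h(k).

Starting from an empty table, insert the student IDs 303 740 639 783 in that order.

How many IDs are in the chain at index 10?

303 → bucket 10
740 → bucket 5
639 → bucket 10 (collision)
783 → bucket 10 (collision)
Final buckets:
0: —
1: —
2: —
3: —
4: —
5: 740
6: —
7: —
8: —
9: —
10: 303 -> 639 -> 783
11: —

3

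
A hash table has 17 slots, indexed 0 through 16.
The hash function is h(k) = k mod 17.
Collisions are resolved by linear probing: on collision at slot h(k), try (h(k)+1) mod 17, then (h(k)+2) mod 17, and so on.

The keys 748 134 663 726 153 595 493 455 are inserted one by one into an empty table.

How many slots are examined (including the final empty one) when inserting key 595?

4

748: h=0 => slot 0
134: h=15 => slot 15
663: h=0, probe 0,1 => slot 1
726: h=12 => slot 12
153: h=0, probe 0,1,2 => slot 2
595: h=0, probe 0,1,2,3 => slot 3
493: h=0, probe 0,1,2,3,4 => slot 4
455: h=13 => slot 13
Table: [748, 663, 153, 595, 493, —, —, —, —, —, —, —, 726, 455, —, 134, —]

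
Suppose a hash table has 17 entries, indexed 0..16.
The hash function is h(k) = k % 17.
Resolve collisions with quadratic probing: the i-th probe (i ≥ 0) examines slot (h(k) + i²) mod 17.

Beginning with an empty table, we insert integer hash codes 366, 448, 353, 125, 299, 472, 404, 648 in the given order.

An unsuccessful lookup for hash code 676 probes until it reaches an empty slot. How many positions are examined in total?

366 hashes to 9; slot 9 is free -> place at 9.
448 hashes to 6; slot 6 is free -> place at 6.
353 hashes to 13; slot 13 is free -> place at 13.
125 hashes to 6; 6 taken -> place at 7.
299 hashes to 10; slot 10 is free -> place at 10.
472 hashes to 13; 13 taken -> place at 14.
404 hashes to 13; 13,14 taken -> place at 0.
648 hashes to 2; slot 2 is free -> place at 2.
Table: [404, —, 648, —, —, —, 448, 125, —, 366, 299, —, —, 353, 472, —, —]
Lookup 676: h=13, probe 13,14,0,5 → slot 5 empty, not found.

4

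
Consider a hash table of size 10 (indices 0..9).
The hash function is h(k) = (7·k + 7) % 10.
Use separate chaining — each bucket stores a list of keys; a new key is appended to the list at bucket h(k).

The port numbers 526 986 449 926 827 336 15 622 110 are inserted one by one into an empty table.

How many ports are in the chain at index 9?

4

Insert 526: h=9, bucket 9 empty -> new chain.
Insert 986: h=9, bucket 9 nonempty -> append to chain.
Insert 449: h=0, bucket 0 empty -> new chain.
Insert 926: h=9, bucket 9 nonempty -> append to chain.
Insert 827: h=6, bucket 6 empty -> new chain.
Insert 336: h=9, bucket 9 nonempty -> append to chain.
Insert 15: h=2, bucket 2 empty -> new chain.
Insert 622: h=1, bucket 1 empty -> new chain.
Insert 110: h=7, bucket 7 empty -> new chain.
Final buckets:
0: 449
1: 622
2: 15
3: ∅
4: ∅
5: ∅
6: 827
7: 110
8: ∅
9: 526 -> 986 -> 926 -> 336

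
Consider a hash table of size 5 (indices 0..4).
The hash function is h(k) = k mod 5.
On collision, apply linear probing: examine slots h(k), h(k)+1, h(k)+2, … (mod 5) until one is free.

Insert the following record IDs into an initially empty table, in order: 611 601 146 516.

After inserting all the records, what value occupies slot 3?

146

Insert 611: h=1, slot 1 empty -> index 1.
Insert 601: h=1, slot 1 occupied -> index 2.
Insert 146: h=1, slots 1,2 occupied -> index 3.
Insert 516: h=1, slots 1,2,3 occupied -> index 4.
Table: [—, 611, 601, 146, 516]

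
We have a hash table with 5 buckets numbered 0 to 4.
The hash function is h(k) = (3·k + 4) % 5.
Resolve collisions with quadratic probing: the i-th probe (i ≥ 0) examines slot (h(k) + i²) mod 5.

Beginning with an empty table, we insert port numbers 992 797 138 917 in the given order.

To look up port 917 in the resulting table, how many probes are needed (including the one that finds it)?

3

992: h=0 -> slot 0
797: h=0, probe 0,1 -> slot 1
138: h=3 -> slot 3
917: h=0, probe 0,1,4 -> slot 4
Table: [992, 797, _, 138, 917]
Lookup 917: h=0, probe 0,1,4 → found at 4.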